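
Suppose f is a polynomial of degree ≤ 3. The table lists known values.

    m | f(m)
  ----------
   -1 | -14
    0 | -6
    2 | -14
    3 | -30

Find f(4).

Write f(m) = am³ + bm² + cm + d; the 4 given values yield a linear system in the 4 coefficients.
Solving, the leading coefficient vanishes, and f(m) = -4m² + 4m - 6.
Then f(4) = -54.

-54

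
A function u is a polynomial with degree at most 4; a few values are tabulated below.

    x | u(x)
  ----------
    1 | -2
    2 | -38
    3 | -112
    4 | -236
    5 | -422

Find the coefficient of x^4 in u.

First differences: -36, -74, -124, -186. Second differences: -38, -50, -62. Third differences: -12, -12.
Level-3 differences are constant, so u has degree 3.
Fitting a degree-3 polynomial gives u(x) = -2x³ - 7x² - x + 8.
The coefficient of x^4 is 0.

0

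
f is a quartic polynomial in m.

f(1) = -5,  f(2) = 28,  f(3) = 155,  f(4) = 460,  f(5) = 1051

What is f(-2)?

Write f(m) = am^4 + bm³ + cm² + dm + e; the 5 given values yield a linear system in the 5 coefficients.
Solving, f(m) = m^4 + 4m³ - 2m² - 4m - 4.
Then f(-2) = -20.

-20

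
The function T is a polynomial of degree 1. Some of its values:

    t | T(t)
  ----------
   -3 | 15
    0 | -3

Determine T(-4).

21

Write T(t) = at + b; the 2 given values yield a linear system in the 2 coefficients.
Solving, T(t) = -6t - 3.
Then T(-4) = 21.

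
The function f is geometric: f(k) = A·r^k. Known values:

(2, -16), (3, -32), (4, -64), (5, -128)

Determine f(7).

-512

Consecutive ratio: -32/(-16) = 2, and -64/(-32) = 2, so r = 2.
Then A·2^2 = -16 gives A = -4, and f(k) = -4·2^k.
f(7) = -4·2^7 = -512.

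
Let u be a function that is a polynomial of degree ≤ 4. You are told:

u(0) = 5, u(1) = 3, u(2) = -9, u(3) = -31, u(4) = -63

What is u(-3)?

-49

First differences: -2, -12, -22, -32. Second differences: -10, -10, -10.
Level-2 differences are constant, so u has degree 2.
Fitting a degree-2 polynomial gives u(n) = -5n² + 3n + 5.
Then u(-3) = -49.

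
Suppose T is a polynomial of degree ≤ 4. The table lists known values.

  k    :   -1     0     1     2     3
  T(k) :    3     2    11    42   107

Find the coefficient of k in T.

2

First differences: -1, 9, 31, 65. Second differences: 10, 22, 34. Third differences: 12, 12.
Level-3 differences are constant, so T has degree 3.
Fitting a degree-3 polynomial gives T(k) = 2k³ + 5k² + 2k + 2.
The coefficient of k is 2.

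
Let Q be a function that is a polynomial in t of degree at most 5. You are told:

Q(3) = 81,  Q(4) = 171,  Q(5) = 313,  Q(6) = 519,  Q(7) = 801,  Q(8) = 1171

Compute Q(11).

Write Q(t) = at^5 + bt^4 + ct³ + dt² + et + p; the 6 given values yield a linear system in the 6 coefficients.
Solving, the top 2 coefficients vanish, and Q(t) = 2t³ + 2t² + 2t + 3.
Then Q(11) = 2929.

2929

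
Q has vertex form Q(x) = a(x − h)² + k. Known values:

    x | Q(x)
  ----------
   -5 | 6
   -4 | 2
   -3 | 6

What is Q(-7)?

38

First differences -4, 4; second difference 8 = 2a, so a = 4.
Expanding, the x-coefficient is −2ah = -8h; matching it to the data gives h = -4, and then k = 2.
So Q(x) = 4(x + 4)² + 2.
Q(-7) = 4·(-3)² + 2 = 38.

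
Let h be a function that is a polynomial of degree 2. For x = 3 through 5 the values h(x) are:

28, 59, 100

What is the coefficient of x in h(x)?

-4

Write h(x) = ax² + bx + c; the 3 given values yield a linear system in the 3 coefficients.
Solving, h(x) = 5x² - 4x - 5.
The coefficient of x is -4.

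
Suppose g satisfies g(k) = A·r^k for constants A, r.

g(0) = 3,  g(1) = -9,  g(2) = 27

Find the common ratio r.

Consecutive ratio: -9/3 = -3, and 27/(-9) = -3, so r = -3.
Then A·(-3)^0 = 3 gives A = 3, and g(k) = 3·(-3)^k.

-3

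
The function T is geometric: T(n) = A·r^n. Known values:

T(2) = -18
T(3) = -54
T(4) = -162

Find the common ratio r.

Consecutive ratio: -54/(-18) = 3, and -162/(-54) = 3, so r = 3.
Then A·3^2 = -18 gives A = -2, and T(n) = -2·3^n.

3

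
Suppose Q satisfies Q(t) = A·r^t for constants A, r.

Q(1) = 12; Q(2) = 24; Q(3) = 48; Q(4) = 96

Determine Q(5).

Consecutive ratio: 24/12 = 2, and 48/24 = 2, so r = 2.
Then A·2^1 = 12 gives A = 6, and Q(t) = 6·2^t.
Q(5) = 6·2^5 = 192.

192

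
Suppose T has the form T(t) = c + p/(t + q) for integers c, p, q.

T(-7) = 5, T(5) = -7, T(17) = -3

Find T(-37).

(T(t) − c)(t + q) = p for each data point; the three points give a linear system in c and q, then p follows.
Solving: c = -1, q = 1, p = -36, so T(t) = -1 − 36/(t + 1).
Then T(-37) = -1 − 36/(-36) = 0.

0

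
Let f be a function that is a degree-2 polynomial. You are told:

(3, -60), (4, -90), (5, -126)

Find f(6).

Write f(x) = ax² + bx + c; the 3 given values yield a linear system in the 3 coefficients.
Solving, f(x) = -3x² - 9x - 6.
Then f(6) = -168.

-168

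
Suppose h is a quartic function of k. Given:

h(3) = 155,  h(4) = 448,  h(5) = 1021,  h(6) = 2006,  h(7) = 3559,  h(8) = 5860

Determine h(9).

9113

First differences: 293, 573, 985, 1553, 2301. Second differences: 280, 412, 568, 748. Third differences: 132, 156, 180. Fourth differences: 24, 24.
Level-4 differences are constant, so h has degree 4.
Fitting a degree-4 polynomial gives h(k) = k^4 + 4k³ - 5k² + 5k - 4.
Then h(9) = 9113.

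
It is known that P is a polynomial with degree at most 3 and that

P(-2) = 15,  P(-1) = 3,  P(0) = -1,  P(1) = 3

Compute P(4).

First differences: -12, -4, 4. Second differences: 8, 8.
Level-2 differences are constant, so P has degree 2.
Fitting a degree-2 polynomial gives P(m) = 4m² - 1.
Then P(4) = 63.

63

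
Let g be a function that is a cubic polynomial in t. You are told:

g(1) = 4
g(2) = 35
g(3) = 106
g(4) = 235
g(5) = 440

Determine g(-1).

-10

Write g(t) = at³ + bt² + ct + d; the 5 given values yield a linear system in the 4 coefficients.
Solving, g(t) = 3t³ + 2t² + 4t - 5.
Then g(-1) = -10.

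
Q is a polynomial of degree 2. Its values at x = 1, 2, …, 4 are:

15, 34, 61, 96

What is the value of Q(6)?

First differences: 19, 27, 35. Second differences: 8, 8.
Level-2 differences are constant, so Q has degree 2.
Fitting a degree-2 polynomial gives Q(x) = 4x² + 7x + 4.
Then Q(6) = 190.

190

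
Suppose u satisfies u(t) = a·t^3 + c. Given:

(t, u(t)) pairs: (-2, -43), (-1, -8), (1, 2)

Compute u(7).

From u(-2) = -43 and u(-1) = -8: -8a + c = -43 and -1a + c = -8.
Subtracting: 7a = 35, so a = 5; then c = -43 − 5·(-8) = -3.
So u(t) = 5t³ − 3, and u(7) = 1712.

1712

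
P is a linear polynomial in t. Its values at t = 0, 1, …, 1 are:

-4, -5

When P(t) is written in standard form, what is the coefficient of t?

-1

Write P(t) = at + b; the 2 given values yield a linear system in the 2 coefficients.
Solving, P(t) = -t - 4.
The coefficient of t is -1.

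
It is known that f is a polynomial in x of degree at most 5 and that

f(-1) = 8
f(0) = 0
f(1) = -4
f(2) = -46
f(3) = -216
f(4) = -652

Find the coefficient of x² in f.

4

First differences: -8, -4, -42, -170, -436. Second differences: 4, -38, -128, -266. Third differences: -42, -90, -138. Fourth differences: -48, -48.
Level-4 differences are constant, so f has degree 4.
Fitting a degree-4 polynomial gives f(x) = -2x^4 - 3x³ + 4x² - 3x.
The coefficient of x² is 4.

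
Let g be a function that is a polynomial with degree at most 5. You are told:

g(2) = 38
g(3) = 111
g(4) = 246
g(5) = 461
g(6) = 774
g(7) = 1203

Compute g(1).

9

First differences: 73, 135, 215, 313, 429. Second differences: 62, 80, 98, 116. Third differences: 18, 18, 18.
Level-3 differences are constant, so g has degree 3.
Fitting a degree-3 polynomial gives g(x) = 3x³ + 4x² - 4x + 6.
Then g(1) = 9.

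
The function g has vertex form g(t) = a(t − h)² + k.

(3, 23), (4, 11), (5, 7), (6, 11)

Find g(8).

43

First differences -12, -4, 4; second difference 8 = 2a, so a = 4.
Expanding, the t-coefficient is −2ah = -8h; matching it to the data gives h = 5, and then k = 7.
So g(t) = 4(t − 5)² + 7.
g(8) = 4·3² + 7 = 43.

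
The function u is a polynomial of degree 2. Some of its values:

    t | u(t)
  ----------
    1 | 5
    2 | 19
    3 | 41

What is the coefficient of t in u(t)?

Write u(t) = at² + bt + c; the 3 given values yield a linear system in the 3 coefficients.
Solving, u(t) = 4t² + 2t - 1.
The coefficient of t is 2.

2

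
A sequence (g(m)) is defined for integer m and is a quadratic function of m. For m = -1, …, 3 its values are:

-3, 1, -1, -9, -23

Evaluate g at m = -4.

First differences: 4, -2, -8, -14. Second differences: -6, -6, -6.
Level-2 differences are constant, so g has degree 2.
Fitting a degree-2 polynomial gives g(m) = -3m² + m + 1.
Then g(-4) = -51.

-51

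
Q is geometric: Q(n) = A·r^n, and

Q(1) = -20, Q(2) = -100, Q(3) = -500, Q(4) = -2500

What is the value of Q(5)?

-12500

Consecutive ratio: -100/(-20) = 5, and -500/(-100) = 5, so r = 5.
Then A·5^1 = -20 gives A = -4, and Q(n) = -4·5^n.
Q(5) = -4·5^5 = -12500.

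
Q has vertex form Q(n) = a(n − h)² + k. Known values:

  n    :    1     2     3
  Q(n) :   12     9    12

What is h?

First differences -3, 3; second difference 6 = 2a, so a = 3.
Expanding, the n-coefficient is −2ah = -6h; matching it to the data gives h = 2, and then k = 9.
So Q(n) = 3(n − 2)² + 9.
Hence h = 2.

2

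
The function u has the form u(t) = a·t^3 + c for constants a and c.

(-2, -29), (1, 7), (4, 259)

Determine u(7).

1375

From u(-2) = -29 and u(1) = 7: -8a + c = -29 and 1a + c = 7.
Subtracting: 9a = 36, so a = 4; then c = -29 − 4·(-8) = 3.
So u(t) = 4t³ + 3, and u(7) = 1375.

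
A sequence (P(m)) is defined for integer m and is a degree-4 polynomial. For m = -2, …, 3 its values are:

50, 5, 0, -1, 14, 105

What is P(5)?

995

First differences: -45, -5, -1, 15, 91. Second differences: 40, 4, 16, 76. Third differences: -36, 12, 60. Fourth differences: 48, 48.
Level-4 differences are constant, so P has degree 4.
Fitting a degree-4 polynomial gives P(m) = 2m^4 - 2m³ - m.
Then P(5) = 995.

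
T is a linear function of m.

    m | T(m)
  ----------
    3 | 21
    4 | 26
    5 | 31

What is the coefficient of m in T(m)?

5

Write T(m) = am + b; the 3 given values yield a linear system in the 2 coefficients.
Solving, T(m) = 5m + 6.
The coefficient of m is 5.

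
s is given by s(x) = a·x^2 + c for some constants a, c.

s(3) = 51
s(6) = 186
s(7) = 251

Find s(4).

86

From s(3) = 51 and s(6) = 186: 9a + c = 51 and 36a + c = 186.
Subtracting: 27a = 135, so a = 5; then c = 51 − 5·9 = 6.
So s(x) = 5x² + 6, and s(4) = 86.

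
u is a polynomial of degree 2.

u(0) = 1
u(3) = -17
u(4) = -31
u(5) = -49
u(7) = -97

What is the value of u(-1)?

-1

Write u(k) = ak² + bk + c; the 5 given values yield a linear system in the 3 coefficients.
Solving, u(k) = -2k² + 1.
Then u(-1) = -1.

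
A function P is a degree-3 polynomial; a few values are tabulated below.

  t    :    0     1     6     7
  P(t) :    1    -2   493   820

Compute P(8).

Write P(t) = at³ + bt² + ct + d; the 4 given values yield a linear system in the 4 coefficients.
Solving, P(t) = 3t³ - 4t² - 2t + 1.
Then P(8) = 1265.

1265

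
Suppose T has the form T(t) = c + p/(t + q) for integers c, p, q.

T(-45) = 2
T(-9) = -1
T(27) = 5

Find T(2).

-45

(T(t) − c)(t + q) = p for each data point; the three points give a linear system in c and q, then p follows.
Solving: c = 3, q = -3, p = 48, so T(t) = 3 + 48/(t − 3).
Then T(2) = 3 + 48/(-1) = -45.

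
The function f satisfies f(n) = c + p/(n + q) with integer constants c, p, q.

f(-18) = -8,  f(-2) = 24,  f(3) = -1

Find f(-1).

9

(f(n) − c)(n + q) = p for each data point; the three points give a linear system in c and q, then p follows.
Solving: c = -6, q = 3, p = 30, so f(n) = -6 + 30/(n + 3).
Then f(-1) = -6 + 30/2 = 9.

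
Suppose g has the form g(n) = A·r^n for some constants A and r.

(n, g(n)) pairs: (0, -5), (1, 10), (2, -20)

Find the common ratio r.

Consecutive ratio: 10/(-5) = -2, and -20/10 = -2, so r = -2.
Then A·(-2)^0 = -5 gives A = -5, and g(n) = -5·(-2)^n.

-2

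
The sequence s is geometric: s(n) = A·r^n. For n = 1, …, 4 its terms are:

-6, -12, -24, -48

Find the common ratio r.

Consecutive ratio: -12/(-6) = 2, and -24/(-12) = 2, so r = 2.
Then A·2^1 = -6 gives A = -3, and s(n) = -3·2^n.

2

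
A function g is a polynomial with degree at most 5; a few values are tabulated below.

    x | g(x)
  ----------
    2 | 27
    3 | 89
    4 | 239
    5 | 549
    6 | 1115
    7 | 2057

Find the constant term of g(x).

-1

Write g(x) = ax^5 + bx^4 + cx³ + dx² + ex + p; the 6 given values yield a linear system in the 6 coefficients.
Solving, the leading coefficient vanishes, and g(x) = x^4 - 2x³ + 7x² - 1.
The constant term is g(0) = -1.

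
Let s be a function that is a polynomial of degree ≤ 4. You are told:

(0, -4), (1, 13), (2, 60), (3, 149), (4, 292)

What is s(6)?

First differences: 17, 47, 89, 143. Second differences: 30, 42, 54. Third differences: 12, 12.
Level-3 differences are constant, so s has degree 3.
Fitting a degree-3 polynomial gives s(m) = 2m³ + 9m² + 6m - 4.
Then s(6) = 788.

788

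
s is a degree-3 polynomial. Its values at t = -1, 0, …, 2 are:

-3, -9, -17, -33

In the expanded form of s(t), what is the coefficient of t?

Write s(t) = at³ + bt² + ct + d; the 4 given values yield a linear system in the 4 coefficients.
Solving, s(t) = -t³ - t² - 6t - 9.
The coefficient of t is -6.

-6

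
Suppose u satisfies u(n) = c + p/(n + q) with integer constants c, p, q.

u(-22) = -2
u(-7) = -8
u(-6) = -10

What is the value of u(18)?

(u(n) − c)(n + q) = p for each data point; the three points give a linear system in c and q, then p follows.
Solving: c = 0, q = 2, p = 40, so u(n) = 40/(n + 2).
Then u(18) = 0 + 40/20 = 2.

2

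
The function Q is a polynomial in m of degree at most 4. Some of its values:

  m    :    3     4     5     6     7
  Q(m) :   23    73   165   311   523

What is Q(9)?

1193

First differences: 50, 92, 146, 212. Second differences: 42, 54, 66. Third differences: 12, 12.
Level-3 differences are constant, so Q has degree 3.
Fitting a degree-3 polynomial gives Q(m) = 2m³ - 3m² - 3m + 5.
Then Q(9) = 1193.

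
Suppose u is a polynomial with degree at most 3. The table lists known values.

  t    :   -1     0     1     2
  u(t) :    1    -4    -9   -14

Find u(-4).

First differences: -5, -5, -5.
Level-1 differences are constant, so u has degree 1.
Fitting a degree-1 polynomial gives u(t) = -5t - 4.
Then u(-4) = 16.

16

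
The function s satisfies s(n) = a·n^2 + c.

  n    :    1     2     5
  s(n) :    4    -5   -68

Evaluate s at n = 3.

From s(1) = 4 and s(2) = -5: 1a + c = 4 and 4a + c = -5.
Subtracting: 3a = -9, so a = -3; then c = 4 − (-3)·1 = 7.
So s(n) = -3n² + 7, and s(3) = -20.

-20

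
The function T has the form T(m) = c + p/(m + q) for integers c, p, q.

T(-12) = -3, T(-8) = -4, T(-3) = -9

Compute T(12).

(T(m) − c)(m + q) = p for each data point; the three points give a linear system in c and q, then p follows.
Solving: c = -1, q = 0, p = 24, so T(m) = -1 + 24/(m + 0).
Then T(12) = -1 + 24/12 = 1.

1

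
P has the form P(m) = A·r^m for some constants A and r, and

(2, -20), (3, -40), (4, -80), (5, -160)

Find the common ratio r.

Consecutive ratio: -40/(-20) = 2, and -80/(-40) = 2, so r = 2.
Then A·2^2 = -20 gives A = -5, and P(m) = -5·2^m.

2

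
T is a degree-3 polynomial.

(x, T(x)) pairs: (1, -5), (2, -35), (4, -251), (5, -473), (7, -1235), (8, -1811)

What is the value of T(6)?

-795

Write T(x) = ax³ + bx² + cx + d; the 6 given values yield a linear system in the 4 coefficients.
Solving, T(x) = -3x³ - 5x² + 6x - 3.
Then T(6) = -795.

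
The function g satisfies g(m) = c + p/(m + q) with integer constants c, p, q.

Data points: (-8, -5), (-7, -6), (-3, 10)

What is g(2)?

0

(g(m) − c)(m + q) = p for each data point; the three points give a linear system in c and q, then p follows.
Solving: c = -2, q = 4, p = 12, so g(m) = -2 + 12/(m + 4).
Then g(2) = -2 + 12/6 = 0.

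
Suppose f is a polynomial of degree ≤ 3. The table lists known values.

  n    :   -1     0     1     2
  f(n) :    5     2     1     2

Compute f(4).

10

First differences: -3, -1, 1. Second differences: 2, 2.
Level-2 differences are constant, so f has degree 2.
Fitting a degree-2 polynomial gives f(n) = n² - 2n + 2.
Then f(4) = 10.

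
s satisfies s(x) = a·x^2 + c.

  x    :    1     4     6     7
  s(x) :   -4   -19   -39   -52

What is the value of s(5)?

-28

From s(1) = -4 and s(4) = -19: 1a + c = -4 and 16a + c = -19.
Subtracting: 15a = -15, so a = -1; then c = -4 − (-1)·1 = -3.
So s(x) = -1x² − 3, and s(5) = -28.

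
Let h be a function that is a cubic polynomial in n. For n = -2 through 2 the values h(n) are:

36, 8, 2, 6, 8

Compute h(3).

-4

Write h(n) = an³ + bn² + cn + d; the 5 given values yield a linear system in the 4 coefficients.
Solving, h(n) = -2n³ + 5n² + n + 2.
Then h(3) = -4.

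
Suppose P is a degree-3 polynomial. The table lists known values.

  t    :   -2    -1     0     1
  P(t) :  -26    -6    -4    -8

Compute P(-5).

-314

Write P(t) = at³ + bt² + ct + d; the 4 given values yield a linear system in the 4 coefficients.
Solving, P(t) = 2t³ - 3t² - 3t - 4.
Then P(-5) = -314.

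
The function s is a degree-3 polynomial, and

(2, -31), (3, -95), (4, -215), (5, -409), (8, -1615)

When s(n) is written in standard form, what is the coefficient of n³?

-3

Write s(n) = an³ + bn² + cn + d; the 5 given values yield a linear system in the 4 coefficients.
Solving, s(n) = -3n³ - n² - 2n + 1.
The coefficient of n³ is -3.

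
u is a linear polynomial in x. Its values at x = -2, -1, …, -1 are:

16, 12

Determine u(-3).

Write u(x) = ax + b; the 2 given values yield a linear system in the 2 coefficients.
Solving, u(x) = -4x + 8.
Then u(-3) = 20.

20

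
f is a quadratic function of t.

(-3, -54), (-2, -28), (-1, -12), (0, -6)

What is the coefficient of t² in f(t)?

-5

Write f(t) = at² + bt + c; the 4 given values yield a linear system in the 3 coefficients.
Solving, f(t) = -5t² + t - 6.
The coefficient of t² is -5.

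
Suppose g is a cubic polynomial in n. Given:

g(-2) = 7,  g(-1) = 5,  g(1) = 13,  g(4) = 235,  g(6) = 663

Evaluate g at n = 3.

117

Write g(n) = an³ + bn² + cn + d; the 5 given values yield a linear system in the 4 coefficients.
Solving, g(n) = 2n³ + 6n² + 2n + 3.
Then g(3) = 117.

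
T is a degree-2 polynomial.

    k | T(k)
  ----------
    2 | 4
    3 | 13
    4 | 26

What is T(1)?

Write T(k) = ak² + bk + c; the 3 given values yield a linear system in the 3 coefficients.
Solving, T(k) = 2k² - k - 2.
Then T(1) = -1.

-1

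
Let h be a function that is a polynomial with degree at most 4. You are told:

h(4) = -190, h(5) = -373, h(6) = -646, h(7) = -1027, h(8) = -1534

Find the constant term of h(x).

2

First differences: -183, -273, -381, -507. Second differences: -90, -108, -126. Third differences: -18, -18.
Level-3 differences are constant, so h has degree 3.
Fitting a degree-3 polynomial gives h(x) = -3x³ + 2.
The constant term is h(0) = 2.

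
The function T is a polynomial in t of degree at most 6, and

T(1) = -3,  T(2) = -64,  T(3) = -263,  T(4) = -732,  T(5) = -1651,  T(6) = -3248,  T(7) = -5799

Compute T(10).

-22656

Write T(t) = at^6 + bt^5 + ct^4 + dt³ + et² + pt + q; the 7 given values yield a linear system in the 7 coefficients.
Solving, the top 2 coefficients vanish, and T(t) = -2t^4 - 2t³ - 7t² + 4t + 4.
Then T(10) = -22656.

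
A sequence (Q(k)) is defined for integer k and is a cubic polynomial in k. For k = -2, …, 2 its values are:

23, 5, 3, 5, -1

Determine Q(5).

First differences: -18, -2, 2, -6. Second differences: 16, 4, -8. Third differences: -12, -12.
Level-3 differences are constant, so Q has degree 3.
Fitting a degree-3 polynomial gives Q(k) = -2k³ + 2k² + 2k + 3.
Then Q(5) = -187.

-187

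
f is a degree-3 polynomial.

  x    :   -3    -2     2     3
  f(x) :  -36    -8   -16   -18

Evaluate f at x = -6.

-288

Write f(x) = ax³ + bx² + cx + d; the 4 given values yield a linear system in the 4 coefficients.
Solving, f(x) = x³ - 3x² - 6x.
Then f(-6) = -288.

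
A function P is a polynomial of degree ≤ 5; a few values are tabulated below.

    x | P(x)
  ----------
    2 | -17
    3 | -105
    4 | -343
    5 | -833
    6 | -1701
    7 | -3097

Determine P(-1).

Write P(x) = ax^5 + bx^4 + cx³ + dx² + ex + p; the 6 given values yield a linear system in the 6 coefficients.
Solving, the leading coefficient vanishes, and P(x) = -x^4 - 3x³ + 7x² - x - 3.
Then P(-1) = 7.

7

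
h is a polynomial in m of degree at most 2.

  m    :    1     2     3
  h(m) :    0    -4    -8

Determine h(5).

Write h(m) = am² + bm + c; the 3 given values yield a linear system in the 3 coefficients.
Solving, the leading coefficient vanishes, and h(m) = -4m + 4.
Then h(5) = -16.

-16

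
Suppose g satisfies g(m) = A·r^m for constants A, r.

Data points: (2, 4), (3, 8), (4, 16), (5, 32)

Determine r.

2

Consecutive ratio: 8/4 = 2, and 16/8 = 2, so r = 2.
Then A·2^2 = 4 gives A = 1, and g(m) = 1·2^m.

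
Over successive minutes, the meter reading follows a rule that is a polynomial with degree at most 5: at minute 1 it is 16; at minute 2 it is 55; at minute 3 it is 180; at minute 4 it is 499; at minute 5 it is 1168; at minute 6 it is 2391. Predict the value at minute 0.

Write the value at m as h(m).
Write h(m) = am^5 + bm^4 + cm³ + dm² + em + p; the 6 given values yield a linear system in the 6 coefficients.
Solving, the leading coefficient vanishes, and h(m) = 2m^4 - 2m³ + 5m² + 8m + 3.
Then h(0) = 3.

3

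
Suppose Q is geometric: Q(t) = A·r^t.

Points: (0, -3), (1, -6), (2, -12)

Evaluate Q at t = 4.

-48

Consecutive ratio: -6/(-3) = 2, and -12/(-6) = 2, so r = 2.
Then A·2^0 = -3 gives A = -3, and Q(t) = -3·2^t.
Q(4) = -3·2^4 = -48.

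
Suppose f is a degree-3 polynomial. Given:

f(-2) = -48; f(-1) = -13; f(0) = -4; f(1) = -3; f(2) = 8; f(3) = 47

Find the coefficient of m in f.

2

First differences: 35, 9, 1, 11, 39. Second differences: -26, -8, 10, 28. Third differences: 18, 18, 18.
Level-3 differences are constant, so f has degree 3.
Fitting a degree-3 polynomial gives f(m) = 3m³ - 4m² + 2m - 4.
The coefficient of m is 2.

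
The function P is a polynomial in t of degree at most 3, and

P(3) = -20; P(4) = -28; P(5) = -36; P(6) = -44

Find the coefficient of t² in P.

0

First differences: -8, -8, -8.
Level-1 differences are constant, so P has degree 1.
Fitting a degree-1 polynomial gives P(t) = -8t + 4.
The coefficient of t² is 0.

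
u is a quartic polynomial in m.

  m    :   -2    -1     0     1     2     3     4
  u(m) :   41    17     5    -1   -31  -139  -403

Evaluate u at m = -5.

-115

First differences: -24, -12, -6, -30, -108, -264. Second differences: 12, 6, -24, -78, -156. Third differences: -6, -30, -54, -78. Fourth differences: -24, -24, -24.
Level-4 differences are constant, so u has degree 4.
Fitting a degree-4 polynomial gives u(m) = -m^4 - 3m³ + 4m² - 6m + 5.
Then u(-5) = -115.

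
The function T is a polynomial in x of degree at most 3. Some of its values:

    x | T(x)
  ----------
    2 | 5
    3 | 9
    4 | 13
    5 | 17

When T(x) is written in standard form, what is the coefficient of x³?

Write T(x) = ax³ + bx² + cx + d; the 4 given values yield a linear system in the 4 coefficients.
Solving, the top 2 coefficients vanish, and T(x) = 4x - 3.
The coefficient of x³ is 0.

0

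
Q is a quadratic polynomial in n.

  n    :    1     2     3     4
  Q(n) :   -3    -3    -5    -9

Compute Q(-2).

First differences: 0, -2, -4. Second differences: -2, -2.
Level-2 differences are constant, so Q has degree 2.
Fitting a degree-2 polynomial gives Q(n) = -n² + 3n - 5.
Then Q(-2) = -15.

-15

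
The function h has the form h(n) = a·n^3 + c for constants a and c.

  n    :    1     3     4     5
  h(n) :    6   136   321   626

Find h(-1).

From h(1) = 6 and h(3) = 136: 1a + c = 6 and 27a + c = 136.
Subtracting: 26a = 130, so a = 5; then c = 6 − 5·1 = 1.
So h(n) = 5n³ + 1, and h(-1) = -4.

-4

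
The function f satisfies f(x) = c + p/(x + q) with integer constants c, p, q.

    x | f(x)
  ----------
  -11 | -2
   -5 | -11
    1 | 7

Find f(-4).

(f(x) − c)(x + q) = p for each data point; the three points give a linear system in c and q, then p follows.
Solving: c = 1, q = 3, p = 24, so f(x) = 1 + 24/(x + 3).
Then f(-4) = 1 + 24/(-1) = -23.

-23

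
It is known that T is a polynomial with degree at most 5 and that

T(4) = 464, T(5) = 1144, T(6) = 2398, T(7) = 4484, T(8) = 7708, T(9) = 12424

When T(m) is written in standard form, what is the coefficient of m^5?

First differences: 680, 1254, 2086, 3224, 4716. Second differences: 574, 832, 1138, 1492. Third differences: 258, 306, 354. Fourth differences: 48, 48.
Level-4 differences are constant, so T has degree 4.
Fitting a degree-4 polynomial gives T(m) = 2m^4 - m³ + 3m + 4.
The coefficient of m^5 is 0.

0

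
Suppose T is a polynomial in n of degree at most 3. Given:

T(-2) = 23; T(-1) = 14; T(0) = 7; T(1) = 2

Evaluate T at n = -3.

First differences: -9, -7, -5. Second differences: 2, 2.
Level-2 differences are constant, so T has degree 2.
Fitting a degree-2 polynomial gives T(n) = n² - 6n + 7.
Then T(-3) = 34.

34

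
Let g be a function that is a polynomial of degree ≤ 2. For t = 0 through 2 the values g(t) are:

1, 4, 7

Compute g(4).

13

First differences: 3, 3.
Level-1 differences are constant, so g has degree 1.
Fitting a degree-1 polynomial gives g(t) = 3t + 1.
Then g(4) = 13.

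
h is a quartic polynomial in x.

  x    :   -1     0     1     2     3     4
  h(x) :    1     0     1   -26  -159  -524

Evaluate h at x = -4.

-404

Write h(x) = ax^4 + bx³ + cx² + dx + e; the 6 given values yield a linear system in the 5 coefficients.
Solving, h(x) = -2x^4 - x³ + 3x² + x.
Then h(-4) = -404.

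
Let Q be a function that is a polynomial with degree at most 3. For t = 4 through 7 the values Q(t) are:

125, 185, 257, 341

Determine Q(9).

545

First differences: 60, 72, 84. Second differences: 12, 12.
Level-2 differences are constant, so Q has degree 2.
Fitting a degree-2 polynomial gives Q(t) = 6t² + 6t + 5.
Then Q(9) = 545.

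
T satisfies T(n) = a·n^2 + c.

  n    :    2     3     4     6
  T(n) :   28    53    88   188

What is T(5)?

133

From T(2) = 28 and T(3) = 53: 4a + c = 28 and 9a + c = 53.
Subtracting: 5a = 25, so a = 5; then c = 28 − 5·4 = 8.
So T(n) = 5n² + 8, and T(5) = 133.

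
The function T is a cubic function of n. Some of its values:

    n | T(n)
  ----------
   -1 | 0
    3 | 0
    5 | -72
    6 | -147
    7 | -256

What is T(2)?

9

Write T(n) = an³ + bn² + cn + d; the 5 given values yield a linear system in the 4 coefficients.
Solving, T(n) = -n³ + n² + 5n + 3.
Then T(2) = 9.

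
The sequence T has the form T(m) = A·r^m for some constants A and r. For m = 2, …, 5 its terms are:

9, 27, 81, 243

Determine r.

3

Consecutive ratio: 27/9 = 3, and 81/27 = 3, so r = 3.
Then A·3^2 = 9 gives A = 1, and T(m) = 1·3^m.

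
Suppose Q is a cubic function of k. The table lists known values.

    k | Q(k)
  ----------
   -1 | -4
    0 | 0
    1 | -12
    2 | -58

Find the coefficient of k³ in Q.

Write Q(k) = ak³ + bk² + ck + d; the 4 given values yield a linear system in the 4 coefficients.
Solving, Q(k) = -3k³ - 8k² - k.
The coefficient of k³ is -3.

-3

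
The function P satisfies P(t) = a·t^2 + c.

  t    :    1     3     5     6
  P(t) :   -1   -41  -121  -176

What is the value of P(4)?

-76

From P(1) = -1 and P(3) = -41: 1a + c = -1 and 9a + c = -41.
Subtracting: 8a = -40, so a = -5; then c = -1 − (-5)·1 = 4.
So P(t) = -5t² + 4, and P(4) = -76.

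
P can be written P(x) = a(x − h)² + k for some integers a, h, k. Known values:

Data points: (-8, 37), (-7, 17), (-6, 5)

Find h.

First differences -20, -12; second difference 8 = 2a, so a = 4.
Expanding, the x-coefficient is −2ah = -8h; matching it to the data gives h = -5, and then k = 1.
So P(x) = 4(x + 5)² + 1.
Hence h = -5.

-5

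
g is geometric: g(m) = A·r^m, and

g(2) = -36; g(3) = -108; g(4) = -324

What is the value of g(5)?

Consecutive ratio: -108/(-36) = 3, and -324/(-108) = 3, so r = 3.
Then A·3^2 = -36 gives A = -4, and g(m) = -4·3^m.
g(5) = -4·3^5 = -972.

-972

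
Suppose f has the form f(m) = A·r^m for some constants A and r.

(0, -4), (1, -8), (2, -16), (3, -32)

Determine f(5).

-128

Consecutive ratio: -8/(-4) = 2, and -16/(-8) = 2, so r = 2.
Then A·2^0 = -4 gives A = -4, and f(m) = -4·2^m.
f(5) = -4·2^5 = -128.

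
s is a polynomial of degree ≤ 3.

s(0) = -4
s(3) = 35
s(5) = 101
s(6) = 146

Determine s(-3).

Write s(t) = at³ + bt² + ct + d; the 4 given values yield a linear system in the 4 coefficients.
Solving, the leading coefficient vanishes, and s(t) = 4t² + t - 4.
Then s(-3) = 29.

29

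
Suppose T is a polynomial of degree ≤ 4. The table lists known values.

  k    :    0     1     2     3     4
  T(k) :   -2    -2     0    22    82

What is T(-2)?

-68

First differences: 0, 2, 22, 60. Second differences: 2, 20, 38. Third differences: 18, 18.
Level-3 differences are constant, so T has degree 3.
Fitting a degree-3 polynomial gives T(k) = 3k³ - 8k² + 5k - 2.
Then T(-2) = -68.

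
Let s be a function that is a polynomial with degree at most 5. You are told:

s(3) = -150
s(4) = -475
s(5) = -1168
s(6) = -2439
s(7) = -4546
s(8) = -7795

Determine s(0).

-3

First differences: -325, -693, -1271, -2107, -3249. Second differences: -368, -578, -836, -1142. Third differences: -210, -258, -306. Fourth differences: -48, -48.
Level-4 differences are constant, so s has degree 4.
Fitting a degree-4 polynomial gives s(t) = -2t^4 + t³ - 2t² + 2t - 3.
Then s(0) = -3.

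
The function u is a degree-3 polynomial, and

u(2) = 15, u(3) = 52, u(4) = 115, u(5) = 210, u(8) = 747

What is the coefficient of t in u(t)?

-2

Write u(t) = at³ + bt² + ct + d; the 5 given values yield a linear system in the 4 coefficients.
Solving, u(t) = t³ + 4t² - 2t - 5.
The coefficient of t is -2.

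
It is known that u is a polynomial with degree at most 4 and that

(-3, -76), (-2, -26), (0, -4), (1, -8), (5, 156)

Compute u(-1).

Write u(k) = ak^4 + bk³ + ck² + dk + e; the 5 given values yield a linear system in the 5 coefficients.
Solving, the leading coefficient vanishes, and u(k) = 2k³ - 3k² - 3k - 4.
Then u(-1) = -6.

-6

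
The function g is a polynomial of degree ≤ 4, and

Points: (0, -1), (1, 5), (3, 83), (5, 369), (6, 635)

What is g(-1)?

-9

Write g(t) = at^4 + bt³ + ct² + dt + e; the 5 given values yield a linear system in the 5 coefficients.
Solving, the leading coefficient vanishes, and g(t) = 3t³ - t² + 4t - 1.
Then g(-1) = -9.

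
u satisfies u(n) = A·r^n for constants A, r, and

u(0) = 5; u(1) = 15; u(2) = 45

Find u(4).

405

Consecutive ratio: 15/5 = 3, and 45/15 = 3, so r = 3.
Then A·3^0 = 5 gives A = 5, and u(n) = 5·3^n.
u(4) = 5·3^4 = 405.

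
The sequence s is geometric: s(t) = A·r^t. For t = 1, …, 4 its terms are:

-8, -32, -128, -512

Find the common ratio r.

4

Consecutive ratio: -32/(-8) = 4, and -128/(-32) = 4, so r = 4.
Then A·4^1 = -8 gives A = -2, and s(t) = -2·4^t.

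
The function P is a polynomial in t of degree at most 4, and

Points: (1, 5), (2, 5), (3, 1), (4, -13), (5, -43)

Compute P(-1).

17

First differences: 0, -4, -14, -30. Second differences: -4, -10, -16. Third differences: -6, -6.
Level-3 differences are constant, so P has degree 3.
Fitting a degree-3 polynomial gives P(t) = -t³ + 4t² - 5t + 7.
Then P(-1) = 17.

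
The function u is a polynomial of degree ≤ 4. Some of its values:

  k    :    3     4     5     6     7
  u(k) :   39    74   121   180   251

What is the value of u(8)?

Write u(k) = ak^4 + bk³ + ck² + dk + e; the 5 given values yield a linear system in the 5 coefficients.
Solving, the top 2 coefficients vanish, and u(k) = 6k² - 7k + 6.
Then u(8) = 334.

334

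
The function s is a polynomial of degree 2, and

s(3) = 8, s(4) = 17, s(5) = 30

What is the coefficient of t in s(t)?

-5

Write s(t) = at² + bt + c; the 3 given values yield a linear system in the 3 coefficients.
Solving, s(t) = 2t² - 5t + 5.
The coefficient of t is -5.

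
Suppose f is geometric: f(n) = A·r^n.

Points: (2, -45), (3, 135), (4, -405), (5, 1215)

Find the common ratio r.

-3

Consecutive ratio: 135/(-45) = -3, and -405/135 = -3, so r = -3.
Then A·(-3)^2 = -45 gives A = -5, and f(n) = -5·(-3)^n.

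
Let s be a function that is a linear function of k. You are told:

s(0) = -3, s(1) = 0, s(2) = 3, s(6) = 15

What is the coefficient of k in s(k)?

3

Write s(k) = ak + b; the 4 given values yield a linear system in the 2 coefficients.
Solving, s(k) = 3k - 3.
The coefficient of k is 3.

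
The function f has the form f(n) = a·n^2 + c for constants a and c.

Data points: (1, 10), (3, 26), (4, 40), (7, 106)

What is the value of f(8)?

From f(1) = 10 and f(3) = 26: 1a + c = 10 and 9a + c = 26.
Subtracting: 8a = 16, so a = 2; then c = 10 − 2·1 = 8.
So f(n) = 2n² + 8, and f(8) = 136.

136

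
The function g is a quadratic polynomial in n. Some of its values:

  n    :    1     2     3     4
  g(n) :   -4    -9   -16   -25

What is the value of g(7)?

First differences: -5, -7, -9. Second differences: -2, -2.
Level-2 differences are constant, so g has degree 2.
Fitting a degree-2 polynomial gives g(n) = -n² - 2n - 1.
Then g(7) = -64.

-64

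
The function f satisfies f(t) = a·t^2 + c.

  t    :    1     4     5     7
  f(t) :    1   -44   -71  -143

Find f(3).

From f(1) = 1 and f(4) = -44: 1a + c = 1 and 16a + c = -44.
Subtracting: 15a = -45, so a = -3; then c = 1 − (-3)·1 = 4.
So f(t) = -3t² + 4, and f(3) = -23.

-23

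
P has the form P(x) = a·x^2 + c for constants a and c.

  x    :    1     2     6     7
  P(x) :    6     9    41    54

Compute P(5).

From P(1) = 6 and P(2) = 9: 1a + c = 6 and 4a + c = 9.
Subtracting: 3a = 3, so a = 1; then c = 6 − 1·1 = 5.
So P(x) = 1x² + 5, and P(5) = 30.

30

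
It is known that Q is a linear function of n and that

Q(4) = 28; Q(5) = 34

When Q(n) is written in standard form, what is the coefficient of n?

Write Q(n) = an + b; the 2 given values yield a linear system in the 2 coefficients.
Solving, Q(n) = 6n + 4.
The coefficient of n is 6.

6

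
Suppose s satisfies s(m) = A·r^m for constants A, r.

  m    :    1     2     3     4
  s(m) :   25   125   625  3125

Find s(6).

78125

Consecutive ratio: 125/25 = 5, and 625/125 = 5, so r = 5.
Then A·5^1 = 25 gives A = 5, and s(m) = 5·5^m.
s(6) = 5·5^6 = 78125.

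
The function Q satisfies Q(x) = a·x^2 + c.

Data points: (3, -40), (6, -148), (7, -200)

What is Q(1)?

-8

From Q(3) = -40 and Q(6) = -148: 9a + c = -40 and 36a + c = -148.
Subtracting: 27a = -108, so a = -4; then c = -40 − (-4)·9 = -4.
So Q(x) = -4x² − 4, and Q(1) = -8.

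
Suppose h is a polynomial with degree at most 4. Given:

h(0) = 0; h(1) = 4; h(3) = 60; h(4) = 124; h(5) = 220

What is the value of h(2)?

Write h(n) = an^4 + bn³ + cn² + dn + e; the 5 given values yield a linear system in the 5 coefficients.
Solving, the leading coefficient vanishes, and h(n) = n³ + 4n² - n.
Then h(2) = 22.

22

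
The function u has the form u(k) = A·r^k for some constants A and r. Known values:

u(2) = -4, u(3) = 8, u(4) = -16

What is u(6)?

Consecutive ratio: 8/(-4) = -2, and -16/8 = -2, so r = -2.
Then A·(-2)^2 = -4 gives A = -1, and u(k) = -1·(-2)^k.
u(6) = -1·(-2)^6 = -64.

-64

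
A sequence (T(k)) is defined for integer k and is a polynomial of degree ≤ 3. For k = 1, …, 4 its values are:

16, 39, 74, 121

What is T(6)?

251

First differences: 23, 35, 47. Second differences: 12, 12.
Level-2 differences are constant, so T has degree 2.
Fitting a degree-2 polynomial gives T(k) = 6k² + 5k + 5.
Then T(6) = 251.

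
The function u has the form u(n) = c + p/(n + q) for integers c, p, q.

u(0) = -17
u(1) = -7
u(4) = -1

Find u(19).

2

(u(n) − c)(n + q) = p for each data point; the three points give a linear system in c and q, then p follows.
Solving: c = 3, q = 1, p = -20, so u(n) = 3 − 20/(n + 1).
Then u(19) = 3 − 20/20 = 2.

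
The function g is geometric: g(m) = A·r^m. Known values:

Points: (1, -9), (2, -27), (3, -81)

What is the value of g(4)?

Consecutive ratio: -27/(-9) = 3, and -81/(-27) = 3, so r = 3.
Then A·3^1 = -9 gives A = -3, and g(m) = -3·3^m.
g(4) = -3·3^4 = -243.

-243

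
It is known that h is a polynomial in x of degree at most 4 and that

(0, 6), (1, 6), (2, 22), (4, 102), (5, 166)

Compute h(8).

454

Write h(x) = ax^4 + bx³ + cx² + dx + e; the 5 given values yield a linear system in the 5 coefficients.
Solving, the top 2 coefficients vanish, and h(x) = 8x² - 8x + 6.
Then h(8) = 454.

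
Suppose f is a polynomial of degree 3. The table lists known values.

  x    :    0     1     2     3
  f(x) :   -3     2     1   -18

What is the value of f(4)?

-67

Write f(x) = ax³ + bx² + cx + d; the 4 given values yield a linear system in the 4 coefficients.
Solving, f(x) = -2x³ + 3x² + 4x - 3.
Then f(4) = -67.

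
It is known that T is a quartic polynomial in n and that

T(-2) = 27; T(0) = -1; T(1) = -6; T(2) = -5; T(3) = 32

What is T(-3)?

Write T(n) = an^4 + bn³ + cn² + dn + e; the 5 given values yield a linear system in the 5 coefficients.
Solving, T(n) = n^4 - n³ - n² - 4n - 1.
Then T(-3) = 110.

110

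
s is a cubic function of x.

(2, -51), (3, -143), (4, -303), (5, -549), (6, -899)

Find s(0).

First differences: -92, -160, -246, -350. Second differences: -68, -86, -104. Third differences: -18, -18.
Level-3 differences are constant, so s has degree 3.
Fitting a degree-3 polynomial gives s(x) = -3x³ - 7x² + 1.
Then s(0) = 1.

1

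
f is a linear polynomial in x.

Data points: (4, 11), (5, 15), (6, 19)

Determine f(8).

27

First differences: 4, 4.
Level-1 differences are constant, so f has degree 1.
Fitting a degree-1 polynomial gives f(x) = 4x - 5.
Then f(8) = 27.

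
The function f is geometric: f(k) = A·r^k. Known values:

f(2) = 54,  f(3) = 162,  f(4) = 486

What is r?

3

Consecutive ratio: 162/54 = 3, and 486/162 = 3, so r = 3.
Then A·3^2 = 54 gives A = 6, and f(k) = 6·3^k.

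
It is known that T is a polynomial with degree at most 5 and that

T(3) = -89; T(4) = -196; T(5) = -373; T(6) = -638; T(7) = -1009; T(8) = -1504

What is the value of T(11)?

-3913

First differences: -107, -177, -265, -371, -495. Second differences: -70, -88, -106, -124. Third differences: -18, -18, -18.
Level-3 differences are constant, so T has degree 3.
Fitting a degree-3 polynomial gives T(x) = -3x³ + x² - 3x - 8.
Then T(11) = -3913.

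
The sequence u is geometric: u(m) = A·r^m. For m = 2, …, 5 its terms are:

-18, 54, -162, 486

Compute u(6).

-1458

Consecutive ratio: 54/(-18) = -3, and -162/54 = -3, so r = -3.
Then A·(-3)^2 = -18 gives A = -2, and u(m) = -2·(-3)^m.
u(6) = -2·(-3)^6 = -1458.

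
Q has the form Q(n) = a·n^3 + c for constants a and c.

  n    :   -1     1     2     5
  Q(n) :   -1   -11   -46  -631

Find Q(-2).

From Q(-1) = -1 and Q(1) = -11: -1a + c = -1 and 1a + c = -11.
Subtracting: 2a = -10, so a = -5; then c = -1 − (-5)·(-1) = -6.
So Q(n) = -5n³ − 6, and Q(-2) = 34.

34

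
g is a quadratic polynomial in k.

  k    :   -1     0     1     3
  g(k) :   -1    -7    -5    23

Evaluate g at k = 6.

Write g(k) = ak² + bk + c; the 4 given values yield a linear system in the 3 coefficients.
Solving, g(k) = 4k² - 2k - 7.
Then g(6) = 125.

125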